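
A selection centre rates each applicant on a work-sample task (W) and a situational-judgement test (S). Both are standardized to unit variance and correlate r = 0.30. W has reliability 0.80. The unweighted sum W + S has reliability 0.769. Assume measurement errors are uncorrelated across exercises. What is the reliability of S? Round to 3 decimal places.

0.599

Var(W+S) = 2 + 2·0.30 = 2.600.
True-score variance = ρ_W + ρ_S + 2·0.30, so 0.769 = (0.80 + ρ_S + 0.60) / 2.600.
ρ_S = 0.769·2.600 − 0.80 − 0.60 = 0.599.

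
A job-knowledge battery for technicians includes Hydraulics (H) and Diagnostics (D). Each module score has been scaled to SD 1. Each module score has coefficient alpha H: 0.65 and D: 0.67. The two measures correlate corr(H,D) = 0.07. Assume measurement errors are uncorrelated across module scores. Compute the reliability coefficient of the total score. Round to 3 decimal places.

Var(H+D) = 2 + 2·[0.07] = 2 + 0.14 = 2.14.
Because errors are independent across components, Cov(Tᵢ,Tⱼ) = Cov(Xᵢ,Xⱼ); the off-diagonal part of the true-score variance is the same as above.
True-score variance = [0.65 + 0.67] + 0.14 = 1.32 + 0.14 = 1.46.
Reliability = 1.46 / 2.14 = 0.682.

0.682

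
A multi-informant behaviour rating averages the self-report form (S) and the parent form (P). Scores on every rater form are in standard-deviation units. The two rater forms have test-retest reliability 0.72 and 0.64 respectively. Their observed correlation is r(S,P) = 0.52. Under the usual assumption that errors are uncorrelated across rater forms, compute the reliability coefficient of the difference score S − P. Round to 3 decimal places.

Var(S−P) = 1 + 1 − 2·0.52 = 2 − 1.04 = 0.96.
Under uncorrelated errors the observed covariances equal the true-score covariances, so only the own-variance terms attenuate.
True-score variance = [0.72 + 0.64] − 1.04 = 1.36 − 1.04 = 0.32.
Reliability = 0.32 / 0.96 = 0.333.

0.333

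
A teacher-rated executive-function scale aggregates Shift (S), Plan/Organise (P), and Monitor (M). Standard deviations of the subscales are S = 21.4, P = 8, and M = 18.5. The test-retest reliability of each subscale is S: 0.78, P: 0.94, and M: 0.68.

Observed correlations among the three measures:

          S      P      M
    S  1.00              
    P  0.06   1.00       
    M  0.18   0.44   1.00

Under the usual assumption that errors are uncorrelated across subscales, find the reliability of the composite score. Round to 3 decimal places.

0.815

Var(S+P+M) = 21.4² + 8² + 18.5² + 2·[21.4·8·0.06 + 21.4·18.5·0.18 + 8·18.5·0.44] = 864.21 + 293.308 = 1157.52.
With uncorrelated errors the cross-covariances are all true-score covariance, so they carry over unchanged; only the diagonal terms shrink to ρᵢσᵢ².
True-score variance = [21.4²·0.78 + 8²·0.94 + 18.5²·0.68] + 293.308 = 650.099 + 293.308 = 943.407.
Reliability = 943.407 / 1157.52 = 0.815.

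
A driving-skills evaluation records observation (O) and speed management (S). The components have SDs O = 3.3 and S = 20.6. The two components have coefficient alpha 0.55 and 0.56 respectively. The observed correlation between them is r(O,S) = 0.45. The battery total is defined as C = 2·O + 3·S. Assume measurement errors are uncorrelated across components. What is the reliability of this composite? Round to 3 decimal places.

Var(C) = 2²·3.3² + 3²·20.6² + 2·[6·3.3·20.6·0.45] = 3862.8 + 367.092 = 4229.89.
Because errors are independent across components, Cov(Tᵢ,Tⱼ) = Cov(Xᵢ,Xⱼ); the off-diagonal part of the true-score variance is the same as above.
True-score variance = [2²·3.3²·0.55 + 3²·20.6²·0.56] + 367.092 = 2162.73 + 367.092 = 2529.82.
Reliability = 2529.82 / 4229.89 = 0.598.

0.598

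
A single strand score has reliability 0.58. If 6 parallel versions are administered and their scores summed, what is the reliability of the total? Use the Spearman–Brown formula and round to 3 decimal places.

ρ_k = kρ / (1 + (k−1)ρ) = 6·0.58 / (1 + 5·0.58) = 3.480 / 3.900 = 0.892.

0.892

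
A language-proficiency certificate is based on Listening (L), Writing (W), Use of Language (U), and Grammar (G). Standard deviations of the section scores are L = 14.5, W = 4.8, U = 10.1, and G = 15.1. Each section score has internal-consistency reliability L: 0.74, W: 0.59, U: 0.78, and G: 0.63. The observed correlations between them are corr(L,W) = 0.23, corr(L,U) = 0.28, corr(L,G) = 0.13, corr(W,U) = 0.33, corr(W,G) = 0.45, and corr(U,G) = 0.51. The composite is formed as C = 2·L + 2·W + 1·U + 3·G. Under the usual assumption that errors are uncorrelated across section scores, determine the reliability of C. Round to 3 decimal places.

0.776

Var(C) = 2²·14.5² + 2²·4.8² + 10.1² + 3²·15.1² + 2·[4·14.5·4.8·0.23 + 2·14.5·10.1·0.28 + 6·14.5·15.1·0.13 + 2·4.8·10.1·0.33 + 6·4.8·15.1·0.45 + 3·10.1·15.1·0.51] = 3087.26 + 1555.72 = 4642.98.
Because errors are independent across components, Cov(Tᵢ,Tⱼ) = Cov(Xᵢ,Xⱼ); the off-diagonal part of the true-score variance is the same as above.
True-score variance = [2²·14.5²·0.74 + 2²·4.8²·0.59 + 10.1²·0.78 + 3²·15.1²·0.63] + 1555.72 = 2049.1 + 1555.72 = 3604.82.
Reliability = 3604.82 / 4642.98 = 0.776.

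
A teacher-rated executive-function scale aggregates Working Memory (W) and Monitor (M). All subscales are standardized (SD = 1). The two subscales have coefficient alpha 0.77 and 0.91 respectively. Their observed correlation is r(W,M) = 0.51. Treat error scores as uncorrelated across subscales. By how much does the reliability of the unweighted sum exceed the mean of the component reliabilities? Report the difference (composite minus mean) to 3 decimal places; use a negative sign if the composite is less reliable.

0.054

Var(sum) = 2 + 1.02 = 3.02; true-score variance = 1.68 + 1.02 = 2.7; composite reliability = 0.8940.
Mean component reliability = 0.8400.
Difference = 0.8940 − 0.8400 = 0.054.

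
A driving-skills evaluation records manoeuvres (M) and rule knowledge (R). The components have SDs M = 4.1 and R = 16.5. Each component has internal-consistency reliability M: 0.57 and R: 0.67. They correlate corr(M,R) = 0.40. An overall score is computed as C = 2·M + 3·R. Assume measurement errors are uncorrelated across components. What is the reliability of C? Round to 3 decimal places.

0.705

Var(C) = 2²·4.1² + 3²·16.5² + 2·[6·4.1·16.5·0.40] = 2517.49 + 324.72 = 2842.21.
Because errors are independent across components, Cov(Tᵢ,Tⱼ) = Cov(Xᵢ,Xⱼ); the off-diagonal part of the true-score variance is the same as above.
True-score variance = [2²·4.1²·0.57 + 3²·16.5²·0.67] + 324.72 = 1679.99 + 324.72 = 2004.71.
Reliability = 2004.71 / 2842.21 = 0.705.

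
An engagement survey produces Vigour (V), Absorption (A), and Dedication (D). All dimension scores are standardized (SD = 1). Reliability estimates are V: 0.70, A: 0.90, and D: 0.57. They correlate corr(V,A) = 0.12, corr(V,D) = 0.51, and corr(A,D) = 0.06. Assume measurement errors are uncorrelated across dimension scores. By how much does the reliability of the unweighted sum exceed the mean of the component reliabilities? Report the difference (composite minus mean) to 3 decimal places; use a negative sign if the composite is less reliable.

0.087

Var(sum) = 3 + 1.38 = 4.38; true-score variance = 2.17 + 1.38 = 3.55; composite reliability = 0.8105.
Mean component reliability = 0.7233.
Difference = 0.8105 − 0.7233 = 0.087.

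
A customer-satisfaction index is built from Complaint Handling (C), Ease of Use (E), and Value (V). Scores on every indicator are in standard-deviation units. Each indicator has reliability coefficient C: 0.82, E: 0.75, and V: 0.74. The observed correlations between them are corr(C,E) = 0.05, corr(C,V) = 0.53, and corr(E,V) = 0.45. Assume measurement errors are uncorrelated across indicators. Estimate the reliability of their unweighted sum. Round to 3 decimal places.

Var(C+E+V) = 3 + 2·[0.05 + 0.53 + 0.45] = 3 + 2.06 = 5.06.
Because errors are independent across components, Cov(Tᵢ,Tⱼ) = Cov(Xᵢ,Xⱼ); the off-diagonal part of the true-score variance is the same as above.
True-score variance = [0.82 + 0.75 + 0.74] + 2.06 = 2.31 + 2.06 = 4.37.
Reliability = 4.37 / 5.06 = 0.864.

0.864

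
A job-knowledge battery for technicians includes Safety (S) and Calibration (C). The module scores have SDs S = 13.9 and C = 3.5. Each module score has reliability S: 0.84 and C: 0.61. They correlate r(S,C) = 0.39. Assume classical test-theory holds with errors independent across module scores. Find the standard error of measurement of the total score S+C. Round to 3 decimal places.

Var(total) = 205.46 + 37.947 = 243.407.
True-score variance = 169.769 + 37.947 = 207.716, so reliability = 0.8534.
Error variance = 243.407 − 207.716 = 35.6911; SEM = √35.6911 = 5.974.

5.974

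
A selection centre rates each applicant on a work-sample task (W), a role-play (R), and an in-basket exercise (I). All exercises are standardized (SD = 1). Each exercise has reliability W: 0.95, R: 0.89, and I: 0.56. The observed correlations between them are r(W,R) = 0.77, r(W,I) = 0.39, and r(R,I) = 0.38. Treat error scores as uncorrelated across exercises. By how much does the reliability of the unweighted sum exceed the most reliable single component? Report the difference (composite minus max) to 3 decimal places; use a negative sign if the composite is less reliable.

Var(sum) = 3 + 3.08 = 6.08; true-score variance = 2.4 + 3.08 = 5.48; composite reliability = 0.9013.
Max component reliability = 0.9500.
Difference = 0.9013 − 0.9500 = -0.049.

-0.049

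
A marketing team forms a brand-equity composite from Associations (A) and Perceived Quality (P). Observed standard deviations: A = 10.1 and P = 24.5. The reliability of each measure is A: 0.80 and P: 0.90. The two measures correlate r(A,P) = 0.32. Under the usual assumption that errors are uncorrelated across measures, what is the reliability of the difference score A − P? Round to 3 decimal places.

Var(A−P) = 10.1² + 24.5² − 2·10.1·24.5·0.32 = 702.26 − 158.368 = 543.892.
Under uncorrelated errors the observed covariances equal the true-score covariances, so only the own-variance terms attenuate.
True-score variance = [10.1²·0.80 + 24.5²·0.90] − 158.368 = 621.833 − 158.368 = 463.465.
Reliability = 463.465 / 543.892 = 0.852.

0.852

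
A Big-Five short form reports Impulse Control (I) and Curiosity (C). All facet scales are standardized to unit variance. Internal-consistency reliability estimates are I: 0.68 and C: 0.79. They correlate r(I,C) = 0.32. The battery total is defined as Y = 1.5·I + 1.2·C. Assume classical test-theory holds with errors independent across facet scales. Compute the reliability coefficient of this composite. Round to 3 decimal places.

0.789

Var(Y) = 1.5² + 1.2² + 2·[1.8·0.32] = 3.69 + 1.152 = 4.842.
Because errors are independent across components, Cov(Tᵢ,Tⱼ) = Cov(Xᵢ,Xⱼ); the off-diagonal part of the true-score variance is the same as above.
True-score variance = [1.5²·0.68 + 1.2²·0.79] + 1.152 = 2.6676 + 1.152 = 3.8196.
Reliability = 3.8196 / 4.842 = 0.789.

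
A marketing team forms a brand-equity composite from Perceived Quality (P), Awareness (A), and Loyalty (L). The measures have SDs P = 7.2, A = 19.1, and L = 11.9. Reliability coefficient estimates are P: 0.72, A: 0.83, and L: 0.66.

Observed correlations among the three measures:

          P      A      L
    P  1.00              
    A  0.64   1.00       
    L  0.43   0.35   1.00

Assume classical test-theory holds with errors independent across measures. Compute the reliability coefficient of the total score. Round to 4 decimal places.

0.8711

Var(P+A+L) = 7.2² + 19.1² + 11.9² + 2·[7.2·19.1·0.64 + 7.2·11.9·0.43 + 19.1·11.9·0.35] = 558.26 + 408.813 = 967.073.
With uncorrelated errors the cross-covariances are all true-score covariance, so they carry over unchanged; only the diagonal terms shrink to ρᵢσᵢ².
True-score variance = [7.2²·0.72 + 19.1²·0.83 + 11.9²·0.66] + 408.813 = 433.58 + 408.813 = 842.393.
Reliability = 842.393 / 967.073 = 0.8711.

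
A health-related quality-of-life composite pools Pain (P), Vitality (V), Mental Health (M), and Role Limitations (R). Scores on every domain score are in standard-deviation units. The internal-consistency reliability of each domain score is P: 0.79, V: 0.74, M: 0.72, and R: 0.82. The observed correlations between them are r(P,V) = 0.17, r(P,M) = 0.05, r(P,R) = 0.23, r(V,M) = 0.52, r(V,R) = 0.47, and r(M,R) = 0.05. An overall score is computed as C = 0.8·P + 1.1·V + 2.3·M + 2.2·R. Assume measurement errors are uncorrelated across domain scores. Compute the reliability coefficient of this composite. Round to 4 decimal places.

Var(C) = 0.8² + 1.1² + 2.3² + 2.2² + 2·[0.88·0.17 + 1.84·0.05 + 1.76·0.23 + 2.53·0.52 + 2.42·0.47 + 5.06·0.05] = 11.98 + 6.7048 = 18.6848.
With uncorrelated errors the cross-covariances are all true-score covariance, so they carry over unchanged; only the diagonal terms shrink to ρᵢσᵢ².
True-score variance = [0.8²·0.79 + 1.1²·0.74 + 2.3²·0.72 + 2.2²·0.82] + 6.7048 = 9.1786 + 6.7048 = 15.8834.
Reliability = 15.8834 / 18.6848 = 0.8501.

0.8501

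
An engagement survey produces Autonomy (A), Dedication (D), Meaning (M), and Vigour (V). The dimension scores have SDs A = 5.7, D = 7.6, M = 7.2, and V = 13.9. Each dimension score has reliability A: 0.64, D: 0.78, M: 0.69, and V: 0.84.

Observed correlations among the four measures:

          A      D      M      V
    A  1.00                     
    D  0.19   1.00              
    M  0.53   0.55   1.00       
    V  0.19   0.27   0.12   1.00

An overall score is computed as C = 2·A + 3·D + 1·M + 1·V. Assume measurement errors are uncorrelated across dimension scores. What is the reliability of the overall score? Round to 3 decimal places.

0.863

Var(C) = 2²·5.7² + 3²·7.6² + 7.2² + 13.9² + 2·[6·5.7·7.6·0.19 + 2·5.7·7.2·0.53 + 2·5.7·13.9·0.19 + 3·7.6·7.2·0.55 + 3·7.6·13.9·0.27 + 7.2·13.9·0.12] = 894.85 + 621.721 = 1516.57.
Because errors are independent across components, Cov(Tᵢ,Tⱼ) = Cov(Xᵢ,Xⱼ); the off-diagonal part of the true-score variance is the same as above.
True-score variance = [2²·5.7²·0.64 + 3²·7.6²·0.78 + 7.2²·0.69 + 13.9²·0.84] + 621.721 = 686.716 + 621.721 = 1308.44.
Reliability = 1308.44 / 1516.57 = 0.863.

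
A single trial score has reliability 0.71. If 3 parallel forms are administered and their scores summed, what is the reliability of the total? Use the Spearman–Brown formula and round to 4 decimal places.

ρ_k = kρ / (1 + (k−1)ρ) = 3·0.71 / (1 + 2·0.71) = 2.130 / 2.420 = 0.8802.

0.8802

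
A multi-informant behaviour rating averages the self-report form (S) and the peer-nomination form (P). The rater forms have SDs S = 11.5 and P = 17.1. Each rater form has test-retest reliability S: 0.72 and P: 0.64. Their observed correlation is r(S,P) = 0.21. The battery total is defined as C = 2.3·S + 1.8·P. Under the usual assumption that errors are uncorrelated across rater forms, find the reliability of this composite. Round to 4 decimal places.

Var(C) = 2.3²·11.5² + 1.8²·17.1² + 2·[4.14·11.5·17.1·0.21] = 1647.01 + 341.935 = 1988.95.
Under uncorrelated errors the observed covariances equal the true-score covariances, so only the own-variance terms attenuate.
True-score variance = [2.3²·11.5²·0.72 + 1.8²·17.1²·0.64] + 341.935 = 1110.06 + 341.935 = 1451.99.
Reliability = 1451.99 / 1988.95 = 0.7300.

0.7300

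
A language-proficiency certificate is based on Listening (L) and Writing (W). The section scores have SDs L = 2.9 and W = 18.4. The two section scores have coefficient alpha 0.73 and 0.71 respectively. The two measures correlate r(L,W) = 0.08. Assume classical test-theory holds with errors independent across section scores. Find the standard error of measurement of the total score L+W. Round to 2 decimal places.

10.02

Var(total) = 346.97 + 8.5376 = 355.508.
True-score variance = 246.517 + 8.5376 = 255.054, so reliability = 0.7174.
Error variance = 355.508 − 255.054 = 100.453; SEM = √100.453 = 10.02.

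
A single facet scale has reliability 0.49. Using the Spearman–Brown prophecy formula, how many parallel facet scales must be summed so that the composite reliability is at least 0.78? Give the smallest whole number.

4

k ≥ ρ*(1−ρ₁)/(ρ₁(1−ρ*)) = 0.78·0.51 / (0.49·0.22) = 3.690.
Smallest integer k = 4.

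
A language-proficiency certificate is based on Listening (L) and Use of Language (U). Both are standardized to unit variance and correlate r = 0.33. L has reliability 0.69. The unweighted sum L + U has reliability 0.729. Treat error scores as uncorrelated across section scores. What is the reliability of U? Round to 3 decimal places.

0.589

Var(L+U) = 2 + 2·0.33 = 2.660.
True-score variance = ρ_L + ρ_U + 2·0.33, so 0.729 = (0.69 + ρ_U + 0.66) / 2.660.
ρ_U = 0.729·2.660 − 0.69 − 0.66 = 0.589.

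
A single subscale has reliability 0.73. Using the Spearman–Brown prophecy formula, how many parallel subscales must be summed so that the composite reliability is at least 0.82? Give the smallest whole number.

2

k ≥ ρ*(1−ρ₁)/(ρ₁(1−ρ*)) = 0.82·0.27 / (0.73·0.18) = 1.685.
Smallest integer k = 2.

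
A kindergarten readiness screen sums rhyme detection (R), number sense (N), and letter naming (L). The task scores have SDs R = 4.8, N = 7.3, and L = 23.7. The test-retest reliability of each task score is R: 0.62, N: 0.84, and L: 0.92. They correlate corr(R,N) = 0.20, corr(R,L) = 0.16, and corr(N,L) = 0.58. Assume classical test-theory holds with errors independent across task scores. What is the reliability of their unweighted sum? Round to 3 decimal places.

0.930

Var(R+N+L) = 4.8² + 7.3² + 23.7² + 2·[4.8·7.3·0.20 + 4.8·23.7·0.16 + 7.3·23.7·0.58] = 638.02 + 251.111 = 889.131.
Because errors are independent across components, Cov(Tᵢ,Tⱼ) = Cov(Xᵢ,Xⱼ); the off-diagonal part of the true-score variance is the same as above.
True-score variance = [4.8²·0.62 + 7.3²·0.84 + 23.7²·0.92] + 251.111 = 575.803 + 251.111 = 826.914.
Reliability = 826.914 / 889.131 = 0.930.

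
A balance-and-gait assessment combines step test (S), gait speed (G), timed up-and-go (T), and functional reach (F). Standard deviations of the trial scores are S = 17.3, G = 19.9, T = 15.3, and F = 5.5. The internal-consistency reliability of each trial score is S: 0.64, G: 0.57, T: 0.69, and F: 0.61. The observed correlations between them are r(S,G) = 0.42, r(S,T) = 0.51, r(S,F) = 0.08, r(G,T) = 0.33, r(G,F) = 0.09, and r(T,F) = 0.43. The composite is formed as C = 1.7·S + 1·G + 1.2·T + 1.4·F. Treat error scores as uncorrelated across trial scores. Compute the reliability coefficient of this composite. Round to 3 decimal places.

0.805

Var(C) = 1.7²·17.3² + 19.9² + 1.2²·15.3² + 1.4²·5.5² + 2·[1.7·17.3·19.9·0.42 + 2.04·17.3·15.3·0.51 + 2.38·17.3·5.5·0.08 + 1.2·19.9·15.3·0.33 + 1.4·19.9·5.5·0.09 + 1.68·15.3·5.5·0.43] = 1657.34 + 1468.92 = 3126.26.
Under uncorrelated errors the observed covariances equal the true-score covariances, so only the own-variance terms attenuate.
True-score variance = [1.7²·17.3²·0.64 + 19.9²·0.57 + 1.2²·15.3²·0.69 + 1.4²·5.5²·0.61] + 1468.92 = 1048.05 + 1468.92 = 2516.97.
Reliability = 2516.97 / 3126.26 = 0.805.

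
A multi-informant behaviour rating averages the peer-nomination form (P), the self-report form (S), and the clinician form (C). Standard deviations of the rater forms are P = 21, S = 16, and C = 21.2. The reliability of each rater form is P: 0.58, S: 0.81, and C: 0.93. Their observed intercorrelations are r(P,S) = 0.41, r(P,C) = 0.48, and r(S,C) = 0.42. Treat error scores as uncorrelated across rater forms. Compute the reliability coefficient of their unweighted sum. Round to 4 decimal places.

Var(P+S+C) = 21² + 16² + 21.2² + 2·[21·16·0.41 + 21·21.2·0.48 + 16·21.2·0.42] = 1146.44 + 987.84 = 2134.28.
With uncorrelated errors the cross-covariances are all true-score covariance, so they carry over unchanged; only the diagonal terms shrink to ρᵢσᵢ².
True-score variance = [21²·0.58 + 16²·0.81 + 21.2²·0.93] + 987.84 = 881.119 + 987.84 = 1868.96.
Reliability = 1868.96 / 2134.28 = 0.8757.

0.8757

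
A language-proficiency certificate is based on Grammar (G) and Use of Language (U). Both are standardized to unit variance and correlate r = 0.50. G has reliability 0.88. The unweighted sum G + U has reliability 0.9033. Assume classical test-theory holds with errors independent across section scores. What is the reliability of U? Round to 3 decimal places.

0.830

Var(G+U) = 2 + 2·0.50 = 3.000.
True-score variance = ρ_G + ρ_U + 2·0.50, so 0.9033 = (0.88 + ρ_U + 1.00) / 3.000.
ρ_U = 0.9033·3.000 − 0.88 − 1.00 = 0.830.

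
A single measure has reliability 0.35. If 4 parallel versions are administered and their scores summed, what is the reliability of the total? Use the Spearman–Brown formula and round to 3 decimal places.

0.683

ρ_k = kρ / (1 + (k−1)ρ) = 4·0.35 / (1 + 3·0.35) = 1.400 / 2.050 = 0.683.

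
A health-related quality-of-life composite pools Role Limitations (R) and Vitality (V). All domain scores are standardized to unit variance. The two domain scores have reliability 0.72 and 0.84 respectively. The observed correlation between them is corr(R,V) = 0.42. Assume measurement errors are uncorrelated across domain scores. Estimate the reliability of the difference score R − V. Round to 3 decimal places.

Var(R−V) = 1 + 1 − 2·0.42 = 2 − 0.84 = 1.16.
With uncorrelated errors the cross-covariances are all true-score covariance, so they carry over unchanged; only the diagonal terms shrink to ρᵢσᵢ².
True-score variance = [0.72 + 0.84] − 0.84 = 1.56 − 0.84 = 0.72.
Reliability = 0.72 / 1.16 = 0.621.

0.621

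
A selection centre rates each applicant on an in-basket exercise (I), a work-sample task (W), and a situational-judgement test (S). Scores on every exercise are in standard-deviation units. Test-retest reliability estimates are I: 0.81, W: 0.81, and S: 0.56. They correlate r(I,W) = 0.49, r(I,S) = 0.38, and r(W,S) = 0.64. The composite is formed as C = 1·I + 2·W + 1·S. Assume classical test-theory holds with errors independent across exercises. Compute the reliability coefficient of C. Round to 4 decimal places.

Var(C) = 1 + 2² + 1 + 2·[2·0.49 + 0.38 + 2·0.64] = 6 + 5.28 = 11.28.
Under uncorrelated errors the observed covariances equal the true-score covariances, so only the own-variance terms attenuate.
True-score variance = [0.81 + 2²·0.81 + 0.56] + 5.28 = 4.61 + 5.28 = 9.89.
Reliability = 9.89 / 11.28 = 0.8768.

0.8768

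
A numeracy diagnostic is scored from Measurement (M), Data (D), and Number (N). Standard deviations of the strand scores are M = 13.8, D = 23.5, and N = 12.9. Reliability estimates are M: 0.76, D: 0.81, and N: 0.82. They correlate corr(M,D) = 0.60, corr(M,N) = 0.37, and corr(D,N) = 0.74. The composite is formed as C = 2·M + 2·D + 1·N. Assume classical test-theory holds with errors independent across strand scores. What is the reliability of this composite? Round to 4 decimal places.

0.8920

Var(C) = 2²·13.8² + 2²·23.5² + 12.9² + 2·[4·13.8·23.5·0.60 + 2·13.8·12.9·0.37 + 2·23.5·12.9·0.74] = 3137.17 + 2717.43 = 5854.6.
Because errors are independent across components, Cov(Tᵢ,Tⱼ) = Cov(Xᵢ,Xⱼ); the off-diagonal part of the true-score variance is the same as above.
True-score variance = [2²·13.8²·0.76 + 2²·23.5²·0.81 + 12.9²·0.82] + 2717.43 = 2504.68 + 2717.43 = 5222.12.
Reliability = 5222.12 / 5854.6 = 0.8920.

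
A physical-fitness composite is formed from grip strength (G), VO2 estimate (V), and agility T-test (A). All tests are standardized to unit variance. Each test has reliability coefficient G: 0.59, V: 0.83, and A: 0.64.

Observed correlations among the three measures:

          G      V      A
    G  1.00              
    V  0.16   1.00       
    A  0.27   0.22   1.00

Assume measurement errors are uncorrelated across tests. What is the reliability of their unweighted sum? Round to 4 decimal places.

0.7814

Var(G+V+A) = 3 + 2·[0.16 + 0.27 + 0.22] = 3 + 1.3 = 4.3.
With uncorrelated errors the cross-covariances are all true-score covariance, so they carry over unchanged; only the diagonal terms shrink to ρᵢσᵢ².
True-score variance = [0.59 + 0.83 + 0.64] + 1.3 = 2.06 + 1.3 = 3.36.
Reliability = 3.36 / 4.3 = 0.7814.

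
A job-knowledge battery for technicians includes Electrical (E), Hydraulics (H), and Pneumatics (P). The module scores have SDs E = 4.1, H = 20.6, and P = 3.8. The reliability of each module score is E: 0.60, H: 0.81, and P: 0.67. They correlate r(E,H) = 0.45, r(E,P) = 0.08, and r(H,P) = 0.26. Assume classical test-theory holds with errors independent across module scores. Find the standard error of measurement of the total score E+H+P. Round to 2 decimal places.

9.60

Var(total) = 455.61 + 119.212 = 574.822.
True-score variance = 363.492 + 119.212 = 482.705, so reliability = 0.8397.
Error variance = 574.822 − 482.705 = 92.1176; SEM = √92.1176 = 9.60.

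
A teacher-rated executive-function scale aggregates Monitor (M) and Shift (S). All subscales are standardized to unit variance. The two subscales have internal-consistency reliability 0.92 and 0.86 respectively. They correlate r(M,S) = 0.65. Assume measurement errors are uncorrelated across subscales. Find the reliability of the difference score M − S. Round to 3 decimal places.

0.686

Var(M−S) = 1 + 1 − 2·0.65 = 2 − 1.3 = 0.7.
Because errors are independent across components, Cov(Tᵢ,Tⱼ) = Cov(Xᵢ,Xⱼ); the off-diagonal part of the true-score variance is the same as above.
True-score variance = [0.92 + 0.86] − 1.3 = 1.78 − 1.3 = 0.48.
Reliability = 0.48 / 0.7 = 0.686.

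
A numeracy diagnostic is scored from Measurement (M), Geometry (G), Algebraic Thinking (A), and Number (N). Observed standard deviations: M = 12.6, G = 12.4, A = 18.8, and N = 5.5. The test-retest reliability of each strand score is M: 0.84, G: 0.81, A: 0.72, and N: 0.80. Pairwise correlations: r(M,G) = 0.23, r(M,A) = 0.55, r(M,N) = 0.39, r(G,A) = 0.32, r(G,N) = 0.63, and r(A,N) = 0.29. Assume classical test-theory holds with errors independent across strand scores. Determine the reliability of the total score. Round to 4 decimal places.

Var(M+G+A+N) = 12.6² + 12.4² + 18.8² + 5.5² + 2·[12.6·12.4·0.23 + 12.6·18.8·0.55 + 12.6·5.5·0.39 + 12.4·18.8·0.32 + 12.4·5.5·0.63 + 18.8·5.5·0.29] = 696.21 + 681.593 = 1377.8.
With uncorrelated errors the cross-covariances are all true-score covariance, so they carry over unchanged; only the diagonal terms shrink to ρᵢσᵢ².
True-score variance = [12.6²·0.84 + 12.4²·0.81 + 18.8²·0.72 + 5.5²·0.80] + 681.593 = 536.581 + 681.593 = 1218.17.
Reliability = 1218.17 / 1377.8 = 0.8841.

0.8841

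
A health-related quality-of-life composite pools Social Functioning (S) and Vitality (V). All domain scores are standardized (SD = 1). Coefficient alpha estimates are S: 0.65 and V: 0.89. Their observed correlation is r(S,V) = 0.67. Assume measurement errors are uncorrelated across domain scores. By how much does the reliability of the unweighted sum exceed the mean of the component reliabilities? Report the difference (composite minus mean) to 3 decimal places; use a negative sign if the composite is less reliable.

Var(sum) = 2 + 1.34 = 3.34; true-score variance = 1.54 + 1.34 = 2.88; composite reliability = 0.8623.
Mean component reliability = 0.7700.
Difference = 0.8623 − 0.7700 = 0.092.

0.092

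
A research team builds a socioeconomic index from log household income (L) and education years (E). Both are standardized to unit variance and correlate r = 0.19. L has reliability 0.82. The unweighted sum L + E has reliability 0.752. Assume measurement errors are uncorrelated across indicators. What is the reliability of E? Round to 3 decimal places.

Var(L+E) = 2 + 2·0.19 = 2.380.
True-score variance = ρ_L + ρ_E + 2·0.19, so 0.752 = (0.82 + ρ_E + 0.38) / 2.380.
ρ_E = 0.752·2.380 − 0.82 − 0.38 = 0.590.

0.590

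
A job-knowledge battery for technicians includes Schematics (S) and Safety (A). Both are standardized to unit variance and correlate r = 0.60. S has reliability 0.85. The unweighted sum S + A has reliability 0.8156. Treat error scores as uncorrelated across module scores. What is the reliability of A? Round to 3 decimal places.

0.560

Var(S+A) = 2 + 2·0.60 = 3.200.
True-score variance = ρ_S + ρ_A + 2·0.60, so 0.8156 = (0.85 + ρ_A + 1.20) / 3.200.
ρ_A = 0.8156·3.200 − 0.85 − 1.20 = 0.560.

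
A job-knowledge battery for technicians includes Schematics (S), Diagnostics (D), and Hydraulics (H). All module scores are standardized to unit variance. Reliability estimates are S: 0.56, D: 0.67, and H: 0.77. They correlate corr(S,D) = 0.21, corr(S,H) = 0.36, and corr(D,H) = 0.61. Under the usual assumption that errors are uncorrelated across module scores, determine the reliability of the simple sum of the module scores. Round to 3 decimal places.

Var(S+D+H) = 3 + 2·[0.21 + 0.36 + 0.61] = 3 + 2.36 = 5.36.
Under uncorrelated errors the observed covariances equal the true-score covariances, so only the own-variance terms attenuate.
True-score variance = [0.56 + 0.67 + 0.77] + 2.36 = 2 + 2.36 = 4.36.
Reliability = 4.36 / 5.36 = 0.813.

0.813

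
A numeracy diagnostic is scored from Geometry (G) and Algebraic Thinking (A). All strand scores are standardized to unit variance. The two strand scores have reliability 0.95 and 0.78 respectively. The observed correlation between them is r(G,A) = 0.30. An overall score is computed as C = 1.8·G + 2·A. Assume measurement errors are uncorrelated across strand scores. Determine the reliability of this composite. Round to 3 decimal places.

0.889

Var(C) = 1.8² + 2² + 2·[3.6·0.30] = 7.24 + 2.16 = 9.4.
Because errors are independent across components, Cov(Tᵢ,Tⱼ) = Cov(Xᵢ,Xⱼ); the off-diagonal part of the true-score variance is the same as above.
True-score variance = [1.8²·0.95 + 2²·0.78] + 2.16 = 6.198 + 2.16 = 8.358.
Reliability = 8.358 / 9.4 = 0.889.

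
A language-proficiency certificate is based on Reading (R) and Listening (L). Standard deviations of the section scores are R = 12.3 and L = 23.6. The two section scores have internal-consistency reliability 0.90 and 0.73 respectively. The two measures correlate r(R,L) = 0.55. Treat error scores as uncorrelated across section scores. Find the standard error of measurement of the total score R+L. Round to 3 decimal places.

Var(total) = 708.25 + 319.308 = 1027.56.
True-score variance = 542.742 + 319.308 = 862.05, so reliability = 0.8389.
Error variance = 1027.56 − 862.05 = 165.508; SEM = √165.508 = 12.865.

12.865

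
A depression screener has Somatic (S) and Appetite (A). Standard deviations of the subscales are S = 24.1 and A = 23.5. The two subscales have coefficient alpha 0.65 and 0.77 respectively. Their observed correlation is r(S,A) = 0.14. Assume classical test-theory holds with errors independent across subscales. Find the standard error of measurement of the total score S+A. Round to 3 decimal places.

18.174

Var(total) = 1133.06 + 158.578 = 1291.64.
True-score variance = 802.759 + 158.578 = 961.337, so reliability = 0.7443.
Error variance = 1291.64 − 961.337 = 330.301; SEM = √330.301 = 18.174.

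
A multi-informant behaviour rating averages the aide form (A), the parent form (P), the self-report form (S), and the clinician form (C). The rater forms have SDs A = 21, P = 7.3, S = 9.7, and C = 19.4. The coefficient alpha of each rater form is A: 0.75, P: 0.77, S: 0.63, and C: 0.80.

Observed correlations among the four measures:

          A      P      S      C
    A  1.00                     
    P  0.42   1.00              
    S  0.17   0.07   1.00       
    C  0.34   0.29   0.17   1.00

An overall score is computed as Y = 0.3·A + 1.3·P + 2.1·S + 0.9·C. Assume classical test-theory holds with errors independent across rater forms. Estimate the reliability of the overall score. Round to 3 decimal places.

Var(Y) = 0.3²·21² + 1.3²·7.3² + 2.1²·9.7² + 0.9²·19.4² + 2·[0.39·21·7.3·0.42 + 0.63·21·9.7·0.17 + 0.27·21·19.4·0.34 + 2.73·7.3·9.7·0.07 + 1.17·7.3·19.4·0.29 + 1.89·9.7·19.4·0.17] = 849.539 + 412.744 = 1262.28.
Because errors are independent across components, Cov(Tᵢ,Tⱼ) = Cov(Xᵢ,Xⱼ); the off-diagonal part of the true-score variance is the same as above.
True-score variance = [0.3²·21²·0.75 + 1.3²·7.3²·0.77 + 2.1²·9.7²·0.63 + 0.9²·19.4²·0.80] + 412.744 = 604.405 + 412.744 = 1017.15.
Reliability = 1017.15 / 1262.28 = 0.806.

0.806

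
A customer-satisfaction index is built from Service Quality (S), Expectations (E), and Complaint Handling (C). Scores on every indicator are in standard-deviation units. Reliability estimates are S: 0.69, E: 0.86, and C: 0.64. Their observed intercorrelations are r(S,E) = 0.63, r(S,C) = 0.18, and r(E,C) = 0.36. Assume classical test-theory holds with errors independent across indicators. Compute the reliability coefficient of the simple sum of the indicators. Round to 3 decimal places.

0.848

Var(S+E+C) = 3 + 2·[0.63 + 0.18 + 0.36] = 3 + 2.34 = 5.34.
With uncorrelated errors the cross-covariances are all true-score covariance, so they carry over unchanged; only the diagonal terms shrink to ρᵢσᵢ².
True-score variance = [0.69 + 0.86 + 0.64] + 2.34 = 2.19 + 2.34 = 4.53.
Reliability = 4.53 / 5.34 = 0.848.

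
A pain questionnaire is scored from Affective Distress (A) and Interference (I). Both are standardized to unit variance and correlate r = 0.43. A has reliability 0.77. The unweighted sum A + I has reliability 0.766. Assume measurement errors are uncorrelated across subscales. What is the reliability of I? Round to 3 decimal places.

0.561

Var(A+I) = 2 + 2·0.43 = 2.860.
True-score variance = ρ_A + ρ_I + 2·0.43, so 0.766 = (0.77 + ρ_I + 0.86) / 2.860.
ρ_I = 0.766·2.860 − 0.77 − 0.86 = 0.561.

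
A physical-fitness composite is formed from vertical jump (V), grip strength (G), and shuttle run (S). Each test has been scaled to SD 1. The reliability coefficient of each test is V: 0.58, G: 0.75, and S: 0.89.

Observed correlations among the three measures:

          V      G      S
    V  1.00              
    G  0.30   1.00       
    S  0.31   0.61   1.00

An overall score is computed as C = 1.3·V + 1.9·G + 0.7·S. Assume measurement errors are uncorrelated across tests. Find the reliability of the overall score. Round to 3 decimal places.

0.824

Var(C) = 1.3² + 1.9² + 0.7² + 2·[2.47·0.30 + 0.91·0.31 + 1.33·0.61] = 5.79 + 3.6688 = 9.4588.
Under uncorrelated errors the observed covariances equal the true-score covariances, so only the own-variance terms attenuate.
True-score variance = [1.3²·0.58 + 1.9²·0.75 + 0.7²·0.89] + 3.6688 = 4.1238 + 3.6688 = 7.7926.
Reliability = 7.7926 / 9.4588 = 0.824.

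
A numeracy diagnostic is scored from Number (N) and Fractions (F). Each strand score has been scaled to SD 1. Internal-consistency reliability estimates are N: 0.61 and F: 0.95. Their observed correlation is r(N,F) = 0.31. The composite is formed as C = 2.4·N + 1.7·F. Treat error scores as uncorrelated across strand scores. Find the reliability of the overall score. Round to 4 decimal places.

0.7861

Var(C) = 2.4² + 1.7² + 2·[4.08·0.31] = 8.65 + 2.5296 = 11.1796.
Because errors are independent across components, Cov(Tᵢ,Tⱼ) = Cov(Xᵢ,Xⱼ); the off-diagonal part of the true-score variance is the same as above.
True-score variance = [2.4²·0.61 + 1.7²·0.95] + 2.5296 = 6.2591 + 2.5296 = 8.7887.
Reliability = 8.7887 / 11.1796 = 0.7861.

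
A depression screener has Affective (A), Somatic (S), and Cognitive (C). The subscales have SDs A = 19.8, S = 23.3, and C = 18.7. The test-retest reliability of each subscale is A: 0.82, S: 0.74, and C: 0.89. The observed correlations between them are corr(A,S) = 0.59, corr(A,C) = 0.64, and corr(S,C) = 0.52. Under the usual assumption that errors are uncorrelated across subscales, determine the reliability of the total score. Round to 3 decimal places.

Var(A+S+C) = 19.8² + 23.3² + 18.7² + 2·[19.8·23.3·0.59 + 19.8·18.7·0.64 + 23.3·18.7·0.52] = 1284.62 + 1471.45 = 2756.07.
With uncorrelated errors the cross-covariances are all true-score covariance, so they carry over unchanged; only the diagonal terms shrink to ρᵢσᵢ².
True-score variance = [19.8²·0.82 + 23.3²·0.74 + 18.7²·0.89] + 1471.45 = 1034.44 + 1471.45 = 2505.89.
Reliability = 2505.89 / 2756.07 = 0.909.

0.909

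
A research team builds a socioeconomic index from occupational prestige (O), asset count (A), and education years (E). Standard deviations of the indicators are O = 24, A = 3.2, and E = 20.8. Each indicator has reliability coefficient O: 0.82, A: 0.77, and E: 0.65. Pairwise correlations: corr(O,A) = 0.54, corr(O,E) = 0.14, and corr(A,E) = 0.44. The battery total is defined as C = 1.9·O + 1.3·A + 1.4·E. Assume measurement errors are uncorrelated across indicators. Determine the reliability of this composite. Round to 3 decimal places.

0.814

Var(C) = 1.9²·24² + 1.3²·3.2² + 1.4²·20.8² + 2·[2.47·24·3.2·0.54 + 2.66·24·20.8·0.14 + 1.82·3.2·20.8·0.44] = 2944.64 + 683.278 = 3627.92.
Under uncorrelated errors the observed covariances equal the true-score covariances, so only the own-variance terms attenuate.
True-score variance = [1.9²·24²·0.82 + 1.3²·3.2²·0.77 + 1.4²·20.8²·0.65] + 683.278 = 2269.58 + 683.278 = 2952.86.
Reliability = 2952.86 / 3627.92 = 0.814.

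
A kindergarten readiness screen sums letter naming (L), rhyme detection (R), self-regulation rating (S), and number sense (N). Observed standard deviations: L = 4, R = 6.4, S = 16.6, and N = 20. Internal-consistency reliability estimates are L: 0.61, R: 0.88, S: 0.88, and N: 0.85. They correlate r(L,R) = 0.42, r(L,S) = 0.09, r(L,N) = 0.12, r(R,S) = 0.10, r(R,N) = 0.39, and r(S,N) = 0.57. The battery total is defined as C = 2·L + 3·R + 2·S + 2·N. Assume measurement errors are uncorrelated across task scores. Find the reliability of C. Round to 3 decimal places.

0.922

Var(C) = 2²·4² + 3²·6.4² + 2²·16.6² + 2²·20² + 2·[6·4·6.4·0.42 + 4·4·16.6·0.09 + 4·4·20·0.12 + 6·6.4·16.6·0.10 + 6·6.4·20·0.39 + 4·16.6·20·0.57] = 3134.88 + 2494.08 = 5628.96.
Because errors are independent across components, Cov(Tᵢ,Tⱼ) = Cov(Xᵢ,Xⱼ); the off-diagonal part of the true-score variance is the same as above.
True-score variance = [2²·4²·0.61 + 3²·6.4²·0.88 + 2²·16.6²·0.88 + 2²·20²·0.85] + 2494.08 = 2693.41 + 2494.08 = 5187.49.
Reliability = 5187.49 / 5628.96 = 0.922.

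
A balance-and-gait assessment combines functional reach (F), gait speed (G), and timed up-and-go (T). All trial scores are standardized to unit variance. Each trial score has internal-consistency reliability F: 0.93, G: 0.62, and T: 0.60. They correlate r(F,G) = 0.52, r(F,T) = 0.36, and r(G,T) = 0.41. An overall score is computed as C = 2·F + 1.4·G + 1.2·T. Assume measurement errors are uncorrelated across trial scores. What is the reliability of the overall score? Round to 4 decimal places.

Var(C) = 2² + 1.4² + 1.2² + 2·[2.8·0.52 + 2.4·0.36 + 1.68·0.41] = 7.4 + 6.0176 = 13.4176.
With uncorrelated errors the cross-covariances are all true-score covariance, so they carry over unchanged; only the diagonal terms shrink to ρᵢσᵢ².
True-score variance = [2²·0.93 + 1.4²·0.62 + 1.2²·0.60] + 6.0176 = 5.7992 + 6.0176 = 11.8168.
Reliability = 11.8168 / 13.4176 = 0.8807.

0.8807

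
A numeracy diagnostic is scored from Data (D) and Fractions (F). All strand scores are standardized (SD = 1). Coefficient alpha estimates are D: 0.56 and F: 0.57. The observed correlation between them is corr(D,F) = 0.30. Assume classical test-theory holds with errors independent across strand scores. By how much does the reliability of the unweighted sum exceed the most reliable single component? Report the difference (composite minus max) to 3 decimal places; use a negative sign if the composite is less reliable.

0.095

Var(sum) = 2 + 0.6 = 2.6; true-score variance = 1.13 + 0.6 = 1.73; composite reliability = 0.6654.
Max component reliability = 0.5700.
Difference = 0.6654 − 0.5700 = 0.095.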